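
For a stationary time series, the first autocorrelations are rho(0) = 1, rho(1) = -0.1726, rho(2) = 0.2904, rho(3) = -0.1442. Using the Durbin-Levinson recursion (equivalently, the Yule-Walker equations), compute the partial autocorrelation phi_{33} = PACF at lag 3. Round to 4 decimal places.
\phi_{33} = -0.0680

The PACF at lag k is phi_{kk}, the last component of the solution
to the Yule-Walker system G_k phi = r_k where
  (G_k)_{ij} = rho(|i - j|), (r_k)_i = rho(i), i,j = 1..k.
Equivalently, Durbin-Levinson gives phi_{kk} iteratively:
  phi_{11} = rho(1)
  phi_{kk} = [rho(k) - sum_{j=1..k-1} phi_{k-1,j} rho(k-j)]
            / [1 - sum_{j=1..k-1} phi_{k-1,j} rho(j)],
  phi_{k,j} = phi_{k-1,j} - phi_{kk} phi_{k-1,k-j},  j = 1..k-1.
Step k = 1:
  phi_11 = rho(1) = -0.1726.
Step k = 2:
  phi_22 = [rho(2) - phi_11 rho(1)] / [1 - phi_11 rho(1)] = [0.2904 - (-0.1726)(-0.1726)] / [1 - (-0.1726)(-0.1726)]
         = 0.26060924 / 0.97020924 = 0.268611.
  Update: phi_21 = phi_11 - phi_22 phi_11 = -0.1726 - (0.268611)(-0.1726) = -0.126238.
Step k = 3:
  phi_33 = [rho(3) - phi_21 rho(2) - phi_22 rho(1)] / [1 - phi_21 rho(1) - phi_22 rho(2)]
    numerator   = -0.1442 - (-0.126238)(0.2904) - (0.268611)(-0.1726) = -0.06117826
    denominator = 1 - (-0.126238)(-0.1726) - (0.268611)(0.2904) = 0.90020663
  phi_33 = -0.06117826 / 0.90020663 = -0.068.
Therefore phi_{33} = -0.0680.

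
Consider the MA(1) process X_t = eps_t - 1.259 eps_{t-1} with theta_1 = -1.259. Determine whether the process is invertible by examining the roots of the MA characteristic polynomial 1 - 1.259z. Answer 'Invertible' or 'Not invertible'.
\text{Not invertible}

The MA(q) characteristic polynomial is P(z) = 1 - 1.259z.
Invertibility requires all roots to lie outside the unit circle, i.e. |z| > 1 for every root.
This is linear in z: 1 + (-1.259) z = 0  =>  z = -1/(-1.259) = 0.794281,  |z| = 0.794281.
Moduli of all roots: 0.7943.
All moduli strictly greater than 1? No.
Verdict: Not invertible.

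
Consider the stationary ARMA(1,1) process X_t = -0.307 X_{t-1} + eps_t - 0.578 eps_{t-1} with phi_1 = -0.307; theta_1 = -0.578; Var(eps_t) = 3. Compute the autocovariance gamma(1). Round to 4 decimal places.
\gamma(1) = -3.4514

Multiply the model equation by X_{t-k} and take expectations. With theta_0 = psi_0 = 1 and psi_j the MA(infinity) weights, this gives
  gamma(k) - sum_i phi_i gamma(k-i) = c_k,
  c_k = sigma^2 * sum_{j=k..q} theta_j psi_{j-k}   (c_k = 0 for k > q),
using gamma(-m) = gamma(m).
psi-weights needed (psi_j = theta_j + sum_i phi_i psi_{j-i}):
  psi_1 = theta_1 + phi_1 = -0.578 + (-0.307) = -0.885
Right-hand sides:
  c_0 = sigma^2 (1 + theta_1 psi_1) = 3 * (1 + (-0.578)(-0.885)) = 3 * 1.51153 = 4.53459
  c_1 = sigma^2 theta_1 = 3 * (-0.578) = -1.734
  c_2 = 0
Equations for k = 0 and k = 1 (AR order 1):
  gamma(0) = phi_1 gamma(1) + c_0
  gamma(1) = phi_1 gamma(0) + c_1
Substituting the second into the first: gamma(0) (1 - phi_1^2) = c_0 + phi_1 c_1, so
  gamma(0) = (c_0 + phi_1 c_1) / (1 - phi_1^2) = (4.53459 + (-0.307)(-1.734)) / (1 - (-0.307)^2) = 5.066928 / 0.905751 = 5.594173.
  gamma(1) = phi_1 gamma(0) + c_1 = (-0.307)(5.594173) + (-1.734) = -3.451411.
Therefore gamma(1) = -3.4514 (to 4 decimal places).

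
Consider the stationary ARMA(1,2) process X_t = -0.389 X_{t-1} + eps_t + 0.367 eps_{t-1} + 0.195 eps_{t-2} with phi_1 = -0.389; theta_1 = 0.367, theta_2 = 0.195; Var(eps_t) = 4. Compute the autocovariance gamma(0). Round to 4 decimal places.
\gamma(0) = 4.1972

Multiply the model equation by X_{t-k} and take expectations. With theta_0 = psi_0 = 1 and psi_j the MA(infinity) weights, this gives
  gamma(k) - sum_i phi_i gamma(k-i) = c_k,
  c_k = sigma^2 * sum_{j=k..q} theta_j psi_{j-k}   (c_k = 0 for k > q),
using gamma(-m) = gamma(m).
psi-weights needed (psi_j = theta_j + sum_i phi_i psi_{j-i}):
  psi_1 = theta_1 + phi_1 = 0.367 + (-0.389) = -0.022
  psi_2 = theta_2 + phi_1 psi_1 = 0.195 + (-0.389)(-0.022) = 0.203558
Right-hand sides:
  c_0 = sigma^2 (1 + theta_1 psi_1 + theta_2 psi_2) = 4 * (1 + (0.367)(-0.022) + (0.195)(0.203558)) = 4 * 1.03162 = 4.126479
  c_1 = sigma^2 (theta_1 + theta_2 psi_1) = 4 * (0.367 + (0.195)(-0.022)) = 1.45084
  c_2 = sigma^2 theta_2 = 4 * (0.195) = 0.78
Equations for k = 0 and k = 1 (AR order 1):
  gamma(0) = phi_1 gamma(1) + c_0
  gamma(1) = phi_1 gamma(0) + c_1
Substituting the second into the first: gamma(0) (1 - phi_1^2) = c_0 + phi_1 c_1, so
  gamma(0) = (c_0 + phi_1 c_1) / (1 - phi_1^2) = (4.126479 + (-0.389)(1.45084)) / (1 - (-0.389)^2) = 3.562102 / 0.848679 = 4.197232.
Therefore gamma(0) = 4.1972 (to 4 decimal places).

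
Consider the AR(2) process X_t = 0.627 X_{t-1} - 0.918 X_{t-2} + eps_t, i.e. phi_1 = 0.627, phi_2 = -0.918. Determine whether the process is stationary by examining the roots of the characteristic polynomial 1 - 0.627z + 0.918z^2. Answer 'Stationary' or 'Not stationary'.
\text{Stationary}

The AR(p) characteristic polynomial is P(z) = 1 - 0.627z + 0.918z^2.
Stationarity requires all roots to lie outside the unit circle, i.e. |z| > 1 for every root.
Set 1 + (-0.627) z + (0.918) z^2 = 0, i.e. a z^2 + b z + c = 0 with a = 0.918, b = -0.627, c = 1.
Discriminant D = b^2 - 4ac = (-0.627)^2 - 4*(0.918)*1 = 0.393129 - (3.672) = -3.278871.
D < 0, so the roots are the complex-conjugate pair z = (-b +/- i sqrt(-D)) / (2a) = 0.3415 +/- 0.9863i.
For a conjugate pair |z|^2 = z * conj(z) = (product of roots) = c/a = 1/(0.918) = 1.089325, so |z| = sqrt(1.089325) = 1.0437 for both roots.
Moduli of all roots: 1.0437, 1.0437.
All moduli strictly greater than 1? Yes.
Verdict: Stationary.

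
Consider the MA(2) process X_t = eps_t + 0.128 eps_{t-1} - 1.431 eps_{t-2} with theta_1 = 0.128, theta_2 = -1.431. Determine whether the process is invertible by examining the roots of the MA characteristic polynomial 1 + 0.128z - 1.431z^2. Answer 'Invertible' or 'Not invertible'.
\text{Not invertible}

The MA(q) characteristic polynomial is P(z) = 1 + 0.128z - 1.431z^2.
Invertibility requires all roots to lie outside the unit circle, i.e. |z| > 1 for every root.
Set 1 + (0.128) z + (-1.431) z^2 = 0, i.e. a z^2 + b z + c = 0 with a = -1.431, b = 0.128, c = 1.
Discriminant D = b^2 - 4ac = (0.128)^2 - 4*(-1.431)*1 = 0.016384 - (-5.724) = 5.740384.
D >= 0, so the roots are real: z = (-b +/- sqrt(D)) / (2a) = (-0.128 +/- 2.39591) / (-2.862).
  z_1 = (-0.128 + 2.39591) / (-2.862) = -0.7924,   |z_1| = 0.7924.
  z_2 = (-0.128 - 2.39591) / (-2.862) = 0.8819,   |z_2| = 0.8819.
Moduli of all roots: 0.7924, 0.8819.
All moduli strictly greater than 1? No.
Verdict: Not invertible.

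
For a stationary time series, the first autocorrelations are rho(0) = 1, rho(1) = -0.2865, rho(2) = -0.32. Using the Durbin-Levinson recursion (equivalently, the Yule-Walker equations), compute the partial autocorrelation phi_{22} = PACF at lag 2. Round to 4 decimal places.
\phi_{22} = -0.4380

The PACF at lag k is phi_{kk}, the last component of the solution
to the Yule-Walker system G_k phi = r_k where
  (G_k)_{ij} = rho(|i - j|), (r_k)_i = rho(i), i,j = 1..k.
Equivalently, Durbin-Levinson gives phi_{kk} iteratively:
  phi_{11} = rho(1)
  phi_{kk} = [rho(k) - sum_{j=1..k-1} phi_{k-1,j} rho(k-j)]
            / [1 - sum_{j=1..k-1} phi_{k-1,j} rho(j)],
  phi_{k,j} = phi_{k-1,j} - phi_{kk} phi_{k-1,k-j},  j = 1..k-1.
Step k = 1:
  phi_11 = rho(1) = -0.2865.
Step k = 2:
  phi_22 = [rho(2) - phi_11 rho(1)] / [1 - phi_11 rho(1)] = [-0.32 - (-0.2865)(-0.2865)] / [1 - (-0.2865)(-0.2865)]
         = -0.40208225 / 0.91791775 = -0.438.
Therefore phi_{22} = -0.4380.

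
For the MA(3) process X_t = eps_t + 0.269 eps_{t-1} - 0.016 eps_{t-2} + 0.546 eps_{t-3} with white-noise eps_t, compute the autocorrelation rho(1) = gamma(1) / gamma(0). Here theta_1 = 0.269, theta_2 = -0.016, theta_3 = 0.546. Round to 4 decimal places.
\rho(1) = 0.1867

For an MA(q) process with theta_0 = 1, the autocovariance is
  gamma(k) = sigma^2 * sum_{i=0..q-k} theta_i * theta_{i+k},
and rho(k) = gamma(k) / gamma(0). Sigma^2 cancels.
  numerator   = (1)*(0.269) + (0.269)*(-0.016) + (-0.016)*(0.546) = 0.25596.
  denominator = (1)^2 + (0.269)^2 + (-0.016)^2 + (0.546)^2 = 1.370733.
  rho(1) = 0.25596 / 1.370733 = 0.1867.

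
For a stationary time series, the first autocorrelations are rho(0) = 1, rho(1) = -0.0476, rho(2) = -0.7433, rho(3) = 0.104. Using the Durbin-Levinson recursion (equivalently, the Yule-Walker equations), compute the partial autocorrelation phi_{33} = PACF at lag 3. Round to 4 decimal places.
\phi_{33} = 0.0150

The PACF at lag k is phi_{kk}, the last component of the solution
to the Yule-Walker system G_k phi = r_k where
  (G_k)_{ij} = rho(|i - j|), (r_k)_i = rho(i), i,j = 1..k.
Equivalently, Durbin-Levinson gives phi_{kk} iteratively:
  phi_{11} = rho(1)
  phi_{kk} = [rho(k) - sum_{j=1..k-1} phi_{k-1,j} rho(k-j)]
            / [1 - sum_{j=1..k-1} phi_{k-1,j} rho(j)],
  phi_{k,j} = phi_{k-1,j} - phi_{kk} phi_{k-1,k-j},  j = 1..k-1.
Step k = 1:
  phi_11 = rho(1) = -0.0476.
Step k = 2:
  phi_22 = [rho(2) - phi_11 rho(1)] / [1 - phi_11 rho(1)] = [-0.7433 - (-0.0476)(-0.0476)] / [1 - (-0.0476)(-0.0476)]
         = -0.74556576 / 0.99773424 = -0.747259.
  Update: phi_21 = phi_11 - phi_22 phi_11 = -0.0476 - (-0.747259)(-0.0476) = -0.08317.
Step k = 3:
  phi_33 = [rho(3) - phi_21 rho(2) - phi_22 rho(1)] / [1 - phi_21 rho(1) - phi_22 rho(2)]
    numerator   = 0.104 - (-0.08317)(-0.7433) - (-0.747259)(-0.0476) = 0.00661057
    denominator = 1 - (-0.08317)(-0.0476) - (-0.747259)(-0.7433) = 0.44060361
  phi_33 = 0.00661057 / 0.44060361 = 0.015.
Therefore phi_{33} = 0.0150.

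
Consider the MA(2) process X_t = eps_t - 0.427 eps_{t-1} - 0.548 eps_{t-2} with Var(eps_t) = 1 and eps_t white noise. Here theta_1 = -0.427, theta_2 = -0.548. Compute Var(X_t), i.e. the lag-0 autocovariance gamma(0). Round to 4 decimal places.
\gamma(0) = 1.4826

For an MA(q) process X_t = eps_t + sum_i theta_i eps_{t-i} with
Var(eps_t) = sigma^2, the variance is
  gamma(0) = sigma^2 * (1 + sum_i theta_i^2).
  sum_i theta_i^2 = (-0.427)^2 + (-0.548)^2 = 0.182329 + 0.300304 = 0.482633.
  gamma(0) = 1 * (1 + 0.482633) = 1 * 1.482633 = 1.482633, which rounds to 1.4826.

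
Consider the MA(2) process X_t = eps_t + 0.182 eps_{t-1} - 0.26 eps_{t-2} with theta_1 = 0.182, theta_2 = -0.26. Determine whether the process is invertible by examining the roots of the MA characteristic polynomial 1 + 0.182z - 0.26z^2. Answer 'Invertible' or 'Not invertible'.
\text{Invertible}

The MA(q) characteristic polynomial is P(z) = 1 + 0.182z - 0.26z^2.
Invertibility requires all roots to lie outside the unit circle, i.e. |z| > 1 for every root.
Set 1 + (0.182) z + (-0.26) z^2 = 0, i.e. a z^2 + b z + c = 0 with a = -0.26, b = 0.182, c = 1.
Discriminant D = b^2 - 4ac = (0.182)^2 - 4*(-0.26)*1 = 0.033124 - (-1.04) = 1.073124.
D >= 0, so the roots are real: z = (-b +/- sqrt(D)) / (2a) = (-0.182 +/- 1.035917) / (-0.52).
  z_1 = (-0.182 + 1.035917) / (-0.52) = -1.6421,   |z_1| = 1.6421.
  z_2 = (-0.182 - 1.035917) / (-0.52) = 2.3421,   |z_2| = 2.3421.
Moduli of all roots: 1.6421, 2.3421.
All moduli strictly greater than 1? Yes.
Verdict: Invertible.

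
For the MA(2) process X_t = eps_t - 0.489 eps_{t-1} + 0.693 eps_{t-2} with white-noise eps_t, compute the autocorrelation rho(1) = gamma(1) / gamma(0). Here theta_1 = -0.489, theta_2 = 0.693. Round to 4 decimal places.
\rho(1) = -0.4815

For an MA(q) process with theta_0 = 1, the autocovariance is
  gamma(k) = sigma^2 * sum_{i=0..q-k} theta_i * theta_{i+k},
and rho(k) = gamma(k) / gamma(0). Sigma^2 cancels.
  numerator   = (1)*(-0.489) + (-0.489)*(0.693) = -0.827877.
  denominator = (1)^2 + (-0.489)^2 + (0.693)^2 = 1.71937.
  rho(1) = -0.827877 / 1.71937 = -0.4815.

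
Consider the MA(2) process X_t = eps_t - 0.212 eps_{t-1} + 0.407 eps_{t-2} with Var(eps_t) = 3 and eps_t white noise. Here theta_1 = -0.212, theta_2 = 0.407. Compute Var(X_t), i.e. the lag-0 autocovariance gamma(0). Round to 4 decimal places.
\gamma(0) = 3.6318

For an MA(q) process X_t = eps_t + sum_i theta_i eps_{t-i} with
Var(eps_t) = sigma^2, the variance is
  gamma(0) = sigma^2 * (1 + sum_i theta_i^2).
  sum_i theta_i^2 = (-0.212)^2 + (0.407)^2 = 0.044944 + 0.165649 = 0.210593.
  gamma(0) = 3 * (1 + 0.210593) = 3 * 1.210593 = 3.631779, which rounds to 3.6318.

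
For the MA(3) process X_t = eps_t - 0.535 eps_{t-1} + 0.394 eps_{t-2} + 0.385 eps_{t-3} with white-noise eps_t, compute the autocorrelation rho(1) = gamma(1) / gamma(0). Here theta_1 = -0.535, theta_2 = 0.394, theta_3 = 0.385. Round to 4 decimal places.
\rho(1) = -0.3737

For an MA(q) process with theta_0 = 1, the autocovariance is
  gamma(k) = sigma^2 * sum_{i=0..q-k} theta_i * theta_{i+k},
and rho(k) = gamma(k) / gamma(0). Sigma^2 cancels.
  numerator   = (1)*(-0.535) + (-0.535)*(0.394) + (0.394)*(0.385) = -0.5941.
  denominator = (1)^2 + (-0.535)^2 + (0.394)^2 + (0.385)^2 = 1.589686.
  rho(1) = -0.5941 / 1.589686 = -0.3737.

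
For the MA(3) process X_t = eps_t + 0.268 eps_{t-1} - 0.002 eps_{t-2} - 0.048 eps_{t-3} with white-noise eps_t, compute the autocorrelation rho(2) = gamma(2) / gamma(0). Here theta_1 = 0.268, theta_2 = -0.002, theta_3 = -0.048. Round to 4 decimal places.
\rho(2) = -0.0138

For an MA(q) process with theta_0 = 1, the autocovariance is
  gamma(k) = sigma^2 * sum_{i=0..q-k} theta_i * theta_{i+k},
and rho(k) = gamma(k) / gamma(0). Sigma^2 cancels.
  numerator   = (1)*(-0.002) + (0.268)*(-0.048) = -0.014864.
  denominator = (1)^2 + (0.268)^2 + (-0.002)^2 + (-0.048)^2 = 1.074132.
  rho(2) = -0.014864 / 1.074132 = -0.0138.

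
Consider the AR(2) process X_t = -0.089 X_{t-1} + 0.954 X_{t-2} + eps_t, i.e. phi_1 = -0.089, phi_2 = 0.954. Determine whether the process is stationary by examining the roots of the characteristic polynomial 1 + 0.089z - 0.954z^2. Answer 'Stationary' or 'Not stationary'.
\text{Not stationary}

The AR(p) characteristic polynomial is P(z) = 1 + 0.089z - 0.954z^2.
Stationarity requires all roots to lie outside the unit circle, i.e. |z| > 1 for every root.
Set 1 + (0.089) z + (-0.954) z^2 = 0, i.e. a z^2 + b z + c = 0 with a = -0.954, b = 0.089, c = 1.
Discriminant D = b^2 - 4ac = (0.089)^2 - 4*(-0.954)*1 = 0.007921 - (-3.816) = 3.823921.
D >= 0, so the roots are real: z = (-b +/- sqrt(D)) / (2a) = (-0.089 +/- 1.955485) / (-1.908).
  z_1 = (-0.089 + 1.955485) / (-1.908) = -0.9782,   |z_1| = 0.9782.
  z_2 = (-0.089 - 1.955485) / (-1.908) = 1.0715,   |z_2| = 1.0715.
Moduli of all roots: 0.9782, 1.0715.
All moduli strictly greater than 1? No.
Verdict: Not stationary.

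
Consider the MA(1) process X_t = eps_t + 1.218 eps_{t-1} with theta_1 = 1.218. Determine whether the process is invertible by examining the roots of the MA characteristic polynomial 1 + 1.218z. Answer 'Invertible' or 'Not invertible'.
\text{Not invertible}

The MA(q) characteristic polynomial is P(z) = 1 + 1.218z.
Invertibility requires all roots to lie outside the unit circle, i.e. |z| > 1 for every root.
This is linear in z: 1 + (1.218) z = 0  =>  z = -1/(1.218) = -0.821018,  |z| = 0.821018.
Moduli of all roots: 0.8210.
All moduli strictly greater than 1? No.
Verdict: Not invertible.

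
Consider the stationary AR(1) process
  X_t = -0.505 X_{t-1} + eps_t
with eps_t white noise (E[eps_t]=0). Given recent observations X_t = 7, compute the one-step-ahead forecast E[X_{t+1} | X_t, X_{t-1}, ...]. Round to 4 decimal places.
E[X_{t+1} \mid \mathcal F_t] = -3.5350

For an AR(p) model X_t = c + sum_i phi_i X_{t-i} + eps_t, the
one-step-ahead conditional mean is
  E[X_{t+1} | X_t, ...] = c + sum_i phi_i X_{t+1-i}.
Substitute known values:
  E[X_{t+1} | ...] = (-0.505) * (7)
                   = -3.5350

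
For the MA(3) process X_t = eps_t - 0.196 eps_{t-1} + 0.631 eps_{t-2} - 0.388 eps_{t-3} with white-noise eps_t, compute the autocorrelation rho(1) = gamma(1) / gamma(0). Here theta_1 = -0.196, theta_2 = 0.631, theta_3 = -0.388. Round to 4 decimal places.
\rho(1) = -0.3557

For an MA(q) process with theta_0 = 1, the autocovariance is
  gamma(k) = sigma^2 * sum_{i=0..q-k} theta_i * theta_{i+k},
and rho(k) = gamma(k) / gamma(0). Sigma^2 cancels.
  numerator   = (1)*(-0.196) + (-0.196)*(0.631) + (0.631)*(-0.388) = -0.564504.
  denominator = (1)^2 + (-0.196)^2 + (0.631)^2 + (-0.388)^2 = 1.587121.
  rho(1) = -0.564504 / 1.587121 = -0.3557.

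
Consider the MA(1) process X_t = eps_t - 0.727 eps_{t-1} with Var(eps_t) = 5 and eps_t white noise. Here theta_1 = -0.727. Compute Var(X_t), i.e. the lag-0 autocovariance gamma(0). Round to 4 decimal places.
\gamma(0) = 7.6426

For an MA(q) process X_t = eps_t + sum_i theta_i eps_{t-i} with
Var(eps_t) = sigma^2, the variance is
  gamma(0) = sigma^2 * (1 + sum_i theta_i^2).
  sum_i theta_i^2 = (-0.727)^2 = 0.528529.
  gamma(0) = 5 * (1 + 0.528529) = 5 * 1.528529 = 7.642645, which rounds to 7.6426.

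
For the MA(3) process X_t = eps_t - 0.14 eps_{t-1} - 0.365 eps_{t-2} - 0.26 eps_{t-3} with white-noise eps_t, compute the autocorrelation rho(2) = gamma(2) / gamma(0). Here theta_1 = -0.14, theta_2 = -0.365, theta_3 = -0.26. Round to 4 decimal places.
\rho(2) = -0.2693

For an MA(q) process with theta_0 = 1, the autocovariance is
  gamma(k) = sigma^2 * sum_{i=0..q-k} theta_i * theta_{i+k},
and rho(k) = gamma(k) / gamma(0). Sigma^2 cancels.
  numerator   = (1)*(-0.365) + (-0.14)*(-0.26) = -0.3286.
  denominator = (1)^2 + (-0.14)^2 + (-0.365)^2 + (-0.26)^2 = 1.220425.
  rho(2) = -0.3286 / 1.220425 = -0.2693.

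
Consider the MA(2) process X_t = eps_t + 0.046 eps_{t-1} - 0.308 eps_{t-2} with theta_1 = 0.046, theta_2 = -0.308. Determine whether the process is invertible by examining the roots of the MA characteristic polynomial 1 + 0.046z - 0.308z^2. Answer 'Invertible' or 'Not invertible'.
\text{Invertible}

The MA(q) characteristic polynomial is P(z) = 1 + 0.046z - 0.308z^2.
Invertibility requires all roots to lie outside the unit circle, i.e. |z| > 1 for every root.
Set 1 + (0.046) z + (-0.308) z^2 = 0, i.e. a z^2 + b z + c = 0 with a = -0.308, b = 0.046, c = 1.
Discriminant D = b^2 - 4ac = (0.046)^2 - 4*(-0.308)*1 = 0.002116 - (-1.232) = 1.234116.
D >= 0, so the roots are real: z = (-b +/- sqrt(D)) / (2a) = (-0.046 +/- 1.110908) / (-0.616).
  z_1 = (-0.046 + 1.110908) / (-0.616) = -1.7287,   |z_1| = 1.7287.
  z_2 = (-0.046 - 1.110908) / (-0.616) = 1.8781,   |z_2| = 1.8781.
Moduli of all roots: 1.7287, 1.8781.
All moduli strictly greater than 1? Yes.
Verdict: Invertible.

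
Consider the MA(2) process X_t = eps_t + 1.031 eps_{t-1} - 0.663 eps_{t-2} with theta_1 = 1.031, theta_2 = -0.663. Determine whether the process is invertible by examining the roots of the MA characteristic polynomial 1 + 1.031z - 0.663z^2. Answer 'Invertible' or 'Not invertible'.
\text{Not invertible}

The MA(q) characteristic polynomial is P(z) = 1 + 1.031z - 0.663z^2.
Invertibility requires all roots to lie outside the unit circle, i.e. |z| > 1 for every root.
Set 1 + (1.031) z + (-0.663) z^2 = 0, i.e. a z^2 + b z + c = 0 with a = -0.663, b = 1.031, c = 1.
Discriminant D = b^2 - 4ac = (1.031)^2 - 4*(-0.663)*1 = 1.062961 - (-2.652) = 3.714961.
D >= 0, so the roots are real: z = (-b +/- sqrt(D)) / (2a) = (-1.031 +/- 1.927423) / (-1.326).
  z_1 = (-1.031 + 1.927423) / (-1.326) = -0.676,   |z_1| = 0.676.
  z_2 = (-1.031 - 1.927423) / (-1.326) = 2.2311,   |z_2| = 2.2311.
Moduli of all roots: 0.6760, 2.2311.
All moduli strictly greater than 1? No.
Verdict: Not invertible.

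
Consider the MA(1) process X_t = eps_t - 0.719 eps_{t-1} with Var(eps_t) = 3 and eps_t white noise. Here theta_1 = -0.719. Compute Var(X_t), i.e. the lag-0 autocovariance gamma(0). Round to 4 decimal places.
\gamma(0) = 4.5509

For an MA(q) process X_t = eps_t + sum_i theta_i eps_{t-i} with
Var(eps_t) = sigma^2, the variance is
  gamma(0) = sigma^2 * (1 + sum_i theta_i^2).
  sum_i theta_i^2 = (-0.719)^2 = 0.516961.
  gamma(0) = 3 * (1 + 0.516961) = 3 * 1.516961 = 4.550883, which rounds to 4.5509.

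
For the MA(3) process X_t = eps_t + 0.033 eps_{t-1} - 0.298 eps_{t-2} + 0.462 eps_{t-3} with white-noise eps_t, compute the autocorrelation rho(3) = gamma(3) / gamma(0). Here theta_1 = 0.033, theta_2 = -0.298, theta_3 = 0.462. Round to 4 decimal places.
\rho(3) = 0.3545

For an MA(q) process with theta_0 = 1, the autocovariance is
  gamma(k) = sigma^2 * sum_{i=0..q-k} theta_i * theta_{i+k},
and rho(k) = gamma(k) / gamma(0). Sigma^2 cancels.
  numerator   = (1)*(0.462) = 0.462.
  denominator = (1)^2 + (0.033)^2 + (-0.298)^2 + (0.462)^2 = 1.303337.
  rho(3) = 0.462 / 1.303337 = 0.3545.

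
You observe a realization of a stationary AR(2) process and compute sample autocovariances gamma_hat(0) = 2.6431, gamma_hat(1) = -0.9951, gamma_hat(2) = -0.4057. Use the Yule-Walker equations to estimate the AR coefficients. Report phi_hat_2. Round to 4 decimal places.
\hat\phi_{2} = -0.3440

The Yule-Walker equations for an AR(p) process read, in matrix form,
  Gamma_p phi = r_p,   with   (Gamma_p)_{ij} = gamma(|i - j|),
                       (r_p)_i = gamma(i),   i,j = 1..p.
Substitute the sample gammas (Toeplitz matrix and right-hand side of size 2):
  Gamma_p = [[2.6431, -0.9951], [-0.9951, 2.6431]]
  r_p     = [-0.9951, -0.4057]
Written out:
  2.6431 phi_1 - 0.9951 phi_2 = -0.9951
  -0.9951 phi_1 + 2.6431 phi_2 = -0.4057
Solve by Cramer's rule:
  det = gamma(0)^2 - gamma(1)^2 = (2.6431)^2 - (-0.9951)^2 = 6.98597761 - 0.99022401 = 5.9957536
  phi_hat_1 = [gamma(1) gamma(0) - gamma(1) gamma(2)] / det = [(-0.9951)(2.6431) - (-0.9951)(-0.4057)] / 5.9957536 = -3.03386088 / 5.9957536 = -0.506
  phi_hat_2 = [gamma(0) gamma(2) - gamma(1)^2] / det = [(2.6431)(-0.4057) - (-0.9951)^2] / 5.9957536 = -2.06252968 / 5.9957536 = -0.344
So phi_hat = [-0.5060, -0.3440].
Therefore phi_hat_2 = -0.3440.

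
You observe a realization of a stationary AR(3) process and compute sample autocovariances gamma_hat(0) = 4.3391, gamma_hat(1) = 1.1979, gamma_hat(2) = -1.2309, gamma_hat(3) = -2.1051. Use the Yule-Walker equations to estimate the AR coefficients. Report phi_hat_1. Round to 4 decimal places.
\hat\phi_{1} = 0.2500

The Yule-Walker equations for an AR(p) process read, in matrix form,
  Gamma_p phi = r_p,   with   (Gamma_p)_{ij} = gamma(|i - j|),
                       (r_p)_i = gamma(i),   i,j = 1..p.
Substitute the sample gammas (Toeplitz matrix and right-hand side of size 3):
  Gamma_p = [[4.3391, 1.1979, -1.2309], [1.1979, 4.3391, 1.1979], [-1.2309, 1.1979, 4.3391]]
  r_p     = [1.1979, -1.2309, -2.1051]
Written out (R1..R3):
  (R1) 4.3391 phi_1 + 1.1979 phi_2 - 1.2309 phi_3 = 1.1979
  (R2) 1.1979 phi_1 + 4.3391 phi_2 + 1.1979 phi_3 = -1.2309
  (R3) -1.2309 phi_1 + 1.1979 phi_2 + 4.3391 phi_3 = -2.1051
Gaussian elimination:
  R2 <- R2 - (1.1979/4.3391) R1 = R2 - (0.276071) R1:  4.008394 phi_2 + 1.537716 phi_3 = -1.561606
  R3 <- R3 - (-1.2309/4.3391) R1 = R3 - (-0.283676) R1:  1.537716 phi_2 + 3.989923 phi_3 = -1.765284
  R3 <- R3 - (1.537716/4.008394) R2 = R3 - (0.383624) R2:  3.400018 phi_3 = -1.166215
Back-substitution:
  phi_hat_3 = -1.166215 / 3.400018 = -0.343003
  phi_hat_2 = (-1.561606 - (1.537716)(-0.343003)) / 4.008394 = -0.258
  phi_hat_1 = (1.1979 - (1.1979)(-0.258) - (-1.2309)(-0.343003)) / 4.3391 = 0.249996
So phi_hat = [0.2500, -0.2580, -0.3430].
Therefore phi_hat_1 = 0.2500.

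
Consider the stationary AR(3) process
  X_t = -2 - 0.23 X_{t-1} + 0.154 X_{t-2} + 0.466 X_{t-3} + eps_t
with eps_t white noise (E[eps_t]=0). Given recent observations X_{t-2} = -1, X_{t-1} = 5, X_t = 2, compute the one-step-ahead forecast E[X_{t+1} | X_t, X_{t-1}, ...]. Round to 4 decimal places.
E[X_{t+1} \mid \mathcal F_t] = -2.1560

For an AR(p) model X_t = c + sum_i phi_i X_{t-i} + eps_t, the
one-step-ahead conditional mean is
  E[X_{t+1} | X_t, ...] = c + sum_i phi_i X_{t+1-i}.
Substitute known values:
  E[X_{t+1} | ...] = -2 + (-0.23) * (2) + (0.154) * (5) + (0.466) * (-1)
                   = -2.1560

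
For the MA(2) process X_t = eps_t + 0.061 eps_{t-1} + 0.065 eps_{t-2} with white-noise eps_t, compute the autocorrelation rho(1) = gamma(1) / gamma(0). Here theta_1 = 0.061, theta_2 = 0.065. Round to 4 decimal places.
\rho(1) = 0.0645

For an MA(q) process with theta_0 = 1, the autocovariance is
  gamma(k) = sigma^2 * sum_{i=0..q-k} theta_i * theta_{i+k},
and rho(k) = gamma(k) / gamma(0). Sigma^2 cancels.
  numerator   = (1)*(0.061) + (0.061)*(0.065) = 0.064965.
  denominator = (1)^2 + (0.061)^2 + (0.065)^2 = 1.007946.
  rho(1) = 0.064965 / 1.007946 = 0.0645.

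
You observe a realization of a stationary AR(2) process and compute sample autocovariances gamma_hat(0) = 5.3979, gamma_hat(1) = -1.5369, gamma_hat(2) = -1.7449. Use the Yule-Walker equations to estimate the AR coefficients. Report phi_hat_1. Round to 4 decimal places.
\hat\phi_{1} = -0.4100

The Yule-Walker equations for an AR(p) process read, in matrix form,
  Gamma_p phi = r_p,   with   (Gamma_p)_{ij} = gamma(|i - j|),
                       (r_p)_i = gamma(i),   i,j = 1..p.
Substitute the sample gammas (Toeplitz matrix and right-hand side of size 2):
  Gamma_p = [[5.3979, -1.5369], [-1.5369, 5.3979]]
  r_p     = [-1.5369, -1.7449]
Written out:
  5.3979 phi_1 - 1.5369 phi_2 = -1.5369
  -1.5369 phi_1 + 5.3979 phi_2 = -1.7449
Solve by Cramer's rule:
  det = gamma(0)^2 - gamma(1)^2 = (5.3979)^2 - (-1.5369)^2 = 29.13732441 - 2.36206161 = 26.7752628
  phi_hat_1 = [gamma(1) gamma(0) - gamma(1) gamma(2)] / det = [(-1.5369)(5.3979) - (-1.5369)(-1.7449)] / 26.7752628 = -10.97776932 / 26.7752628 = -0.41
  phi_hat_2 = [gamma(0) gamma(2) - gamma(1)^2] / det = [(5.3979)(-1.7449) - (-1.5369)^2] / 26.7752628 = -11.78085732 / 26.7752628 = -0.44
So phi_hat = [-0.4100, -0.4400].
Therefore phi_hat_1 = -0.4100.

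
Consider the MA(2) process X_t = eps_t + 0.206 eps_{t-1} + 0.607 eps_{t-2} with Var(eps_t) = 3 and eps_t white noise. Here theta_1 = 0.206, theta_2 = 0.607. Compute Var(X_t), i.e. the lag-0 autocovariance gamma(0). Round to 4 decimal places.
\gamma(0) = 4.2327

For an MA(q) process X_t = eps_t + sum_i theta_i eps_{t-i} with
Var(eps_t) = sigma^2, the variance is
  gamma(0) = sigma^2 * (1 + sum_i theta_i^2).
  sum_i theta_i^2 = (0.206)^2 + (0.607)^2 = 0.042436 + 0.368449 = 0.410885.
  gamma(0) = 3 * (1 + 0.410885) = 3 * 1.410885 = 4.232655, which rounds to 4.2327.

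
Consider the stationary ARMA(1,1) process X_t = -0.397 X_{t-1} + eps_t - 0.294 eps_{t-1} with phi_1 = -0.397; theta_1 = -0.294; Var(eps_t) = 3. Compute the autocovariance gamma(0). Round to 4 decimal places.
\gamma(0) = 4.7004

Multiply the model equation by X_{t-k} and take expectations. With theta_0 = psi_0 = 1 and psi_j the MA(infinity) weights, this gives
  gamma(k) - sum_i phi_i gamma(k-i) = c_k,
  c_k = sigma^2 * sum_{j=k..q} theta_j psi_{j-k}   (c_k = 0 for k > q),
using gamma(-m) = gamma(m).
psi-weights needed (psi_j = theta_j + sum_i phi_i psi_{j-i}):
  psi_1 = theta_1 + phi_1 = -0.294 + (-0.397) = -0.691
Right-hand sides:
  c_0 = sigma^2 (1 + theta_1 psi_1) = 3 * (1 + (-0.294)(-0.691)) = 3 * 1.203154 = 3.609462
  c_1 = sigma^2 theta_1 = 3 * (-0.294) = -0.882
  c_2 = 0
Equations for k = 0 and k = 1 (AR order 1):
  gamma(0) = phi_1 gamma(1) + c_0
  gamma(1) = phi_1 gamma(0) + c_1
Substituting the second into the first: gamma(0) (1 - phi_1^2) = c_0 + phi_1 c_1, so
  gamma(0) = (c_0 + phi_1 c_1) / (1 - phi_1^2) = (3.609462 + (-0.397)(-0.882)) / (1 - (-0.397)^2) = 3.959616 / 0.842391 = 4.700449.
Therefore gamma(0) = 4.7004 (to 4 decimal places).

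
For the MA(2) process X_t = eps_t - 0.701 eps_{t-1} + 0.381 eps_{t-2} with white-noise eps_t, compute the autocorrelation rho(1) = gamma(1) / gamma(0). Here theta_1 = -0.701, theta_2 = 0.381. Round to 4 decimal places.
\rho(1) = -0.5915

For an MA(q) process with theta_0 = 1, the autocovariance is
  gamma(k) = sigma^2 * sum_{i=0..q-k} theta_i * theta_{i+k},
and rho(k) = gamma(k) / gamma(0). Sigma^2 cancels.
  numerator   = (1)*(-0.701) + (-0.701)*(0.381) = -0.968081.
  denominator = (1)^2 + (-0.701)^2 + (0.381)^2 = 1.636562.
  rho(1) = -0.968081 / 1.636562 = -0.5915.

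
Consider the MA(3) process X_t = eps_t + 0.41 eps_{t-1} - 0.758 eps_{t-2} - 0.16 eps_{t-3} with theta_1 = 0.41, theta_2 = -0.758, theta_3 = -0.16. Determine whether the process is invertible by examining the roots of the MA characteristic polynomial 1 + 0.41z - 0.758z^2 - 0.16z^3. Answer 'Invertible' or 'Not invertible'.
\text{Not invertible}

The MA(q) characteristic polynomial is P(z) = 1 + 0.41z - 0.758z^2 - 0.16z^3.
Invertibility requires all roots to lie outside the unit circle, i.e. |z| > 1 for every root.
Degree 3: look for a simple real root z0 first, then factor out (1 - z/z0) and solve the remaining quadratic.
Testing z0 = -5: P(-5) = 1 + (0.41)(-5) + (-0.758)(-5)^2 + (-0.16)(-5)^3
  = 1 + (-2.05) + (-18.95) + (20) = 0.  So z_0 = -5 is a root, |z_0| = 5.
Divide out the factor (1 + 0.2 z) = (1 - z/z0) (since 1/z0 = -0.2):
  P(z) = (1 + 0.2 z)(1 + (0.21) z + (-0.8) z^2)
  [check: z-coef 0.21 - (-0.2) = 0.41; z^2-coef -0.8 - (-0.2)(0.21) = -0.758; z^3-coef -(-0.2)(-0.8) = -0.16.]
Remaining roots from the quadratic factor 1 + (0.21) z + (-0.8) z^2:
  Set 1 + (0.21) z + (-0.8) z^2 = 0, i.e. a z^2 + b z + c = 0 with a = -0.8, b = 0.21, c = 1.
  Discriminant D = b^2 - 4ac = (0.21)^2 - 4*(-0.8)*1 = 0.0441 - (-3.2) = 3.2441.
  D >= 0, so the roots are real: z = (-b +/- sqrt(D)) / (2a) = (-0.21 +/- 1.801139) / (-1.6).
    z_1 = (-0.21 + 1.801139) / (-1.6) = -0.9945,   |z_1| = 0.9945.
    z_2 = (-0.21 - 1.801139) / (-1.6) = 1.257,   |z_2| = 1.257.
Moduli of all roots: 5.0000, 0.9945, 1.2570.
All moduli strictly greater than 1? No.
Verdict: Not invertible.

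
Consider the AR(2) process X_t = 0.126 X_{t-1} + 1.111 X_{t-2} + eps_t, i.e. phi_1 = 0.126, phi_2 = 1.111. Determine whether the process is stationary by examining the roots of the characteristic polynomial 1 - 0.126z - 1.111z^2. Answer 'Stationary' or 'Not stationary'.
\text{Not stationary}

The AR(p) characteristic polynomial is P(z) = 1 - 0.126z - 1.111z^2.
Stationarity requires all roots to lie outside the unit circle, i.e. |z| > 1 for every root.
Set 1 + (-0.126) z + (-1.111) z^2 = 0, i.e. a z^2 + b z + c = 0 with a = -1.111, b = -0.126, c = 1.
Discriminant D = b^2 - 4ac = (-0.126)^2 - 4*(-1.111)*1 = 0.015876 - (-4.444) = 4.459876.
D >= 0, so the roots are real: z = (-b +/- sqrt(D)) / (2a) = (0.126 +/- 2.111842) / (-2.222).
  z_1 = (0.126 + 2.111842) / (-2.222) = -1.0071,   |z_1| = 1.0071.
  z_2 = (0.126 - 2.111842) / (-2.222) = 0.8937,   |z_2| = 0.8937.
Moduli of all roots: 1.0071, 0.8937.
All moduli strictly greater than 1? No.
Verdict: Not stationary.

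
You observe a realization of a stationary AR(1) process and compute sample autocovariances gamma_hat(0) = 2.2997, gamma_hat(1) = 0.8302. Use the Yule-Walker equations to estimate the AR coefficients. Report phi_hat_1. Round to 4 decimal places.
\hat\phi_{1} = 0.3610

The Yule-Walker equations for an AR(p) process read, in matrix form,
  Gamma_p phi = r_p,   with   (Gamma_p)_{ij} = gamma(|i - j|),
                       (r_p)_i = gamma(i),   i,j = 1..p.
Substitute the sample gammas (Toeplitz matrix and right-hand side of size 1):
  Gamma_p = [[2.2997]]
  r_p     = [0.8302]
With p = 1 this is the single equation gamma(0) phi_1 = gamma(1):
  phi_hat_1 = gamma(1) / gamma(0) = 0.8302 / 2.2997 = 0.3610.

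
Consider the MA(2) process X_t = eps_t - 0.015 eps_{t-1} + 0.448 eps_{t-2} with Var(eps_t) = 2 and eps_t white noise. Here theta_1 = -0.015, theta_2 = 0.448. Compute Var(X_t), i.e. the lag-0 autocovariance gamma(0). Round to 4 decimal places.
\gamma(0) = 2.4019

For an MA(q) process X_t = eps_t + sum_i theta_i eps_{t-i} with
Var(eps_t) = sigma^2, the variance is
  gamma(0) = sigma^2 * (1 + sum_i theta_i^2).
  sum_i theta_i^2 = (-0.015)^2 + (0.448)^2 = 0.000225 + 0.200704 = 0.200929.
  gamma(0) = 2 * (1 + 0.200929) = 2 * 1.200929 = 2.401858, which rounds to 2.4019.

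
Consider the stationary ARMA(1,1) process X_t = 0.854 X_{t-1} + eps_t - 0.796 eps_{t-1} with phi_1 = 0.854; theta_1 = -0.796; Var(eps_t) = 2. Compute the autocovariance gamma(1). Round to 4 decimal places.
\gamma(1) = 0.1372

Multiply the model equation by X_{t-k} and take expectations. With theta_0 = psi_0 = 1 and psi_j the MA(infinity) weights, this gives
  gamma(k) - sum_i phi_i gamma(k-i) = c_k,
  c_k = sigma^2 * sum_{j=k..q} theta_j psi_{j-k}   (c_k = 0 for k > q),
using gamma(-m) = gamma(m).
psi-weights needed (psi_j = theta_j + sum_i phi_i psi_{j-i}):
  psi_1 = theta_1 + phi_1 = -0.796 + (0.854) = 0.058
Right-hand sides:
  c_0 = sigma^2 (1 + theta_1 psi_1) = 2 * (1 + (-0.796)(0.058)) = 2 * 0.953832 = 1.907664
  c_1 = sigma^2 theta_1 = 2 * (-0.796) = -1.592
  c_2 = 0
Equations for k = 0 and k = 1 (AR order 1):
  gamma(0) = phi_1 gamma(1) + c_0
  gamma(1) = phi_1 gamma(0) + c_1
Substituting the second into the first: gamma(0) (1 - phi_1^2) = c_0 + phi_1 c_1, so
  gamma(0) = (c_0 + phi_1 c_1) / (1 - phi_1^2) = (1.907664 + (0.854)(-1.592)) / (1 - (0.854)^2) = 0.548096 / 0.270684 = 2.024856.
  gamma(1) = phi_1 gamma(0) + c_1 = (0.854)(2.024856) + (-1.592) = 0.137227.
Therefore gamma(1) = 0.1372 (to 4 decimal places).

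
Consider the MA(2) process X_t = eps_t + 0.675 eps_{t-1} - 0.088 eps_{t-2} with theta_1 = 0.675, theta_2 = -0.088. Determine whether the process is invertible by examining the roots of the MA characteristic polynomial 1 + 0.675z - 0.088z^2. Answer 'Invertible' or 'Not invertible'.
\text{Invertible}

The MA(q) characteristic polynomial is P(z) = 1 + 0.675z - 0.088z^2.
Invertibility requires all roots to lie outside the unit circle, i.e. |z| > 1 for every root.
Set 1 + (0.675) z + (-0.088) z^2 = 0, i.e. a z^2 + b z + c = 0 with a = -0.088, b = 0.675, c = 1.
Discriminant D = b^2 - 4ac = (0.675)^2 - 4*(-0.088)*1 = 0.455625 - (-0.352) = 0.807625.
D >= 0, so the roots are real: z = (-b +/- sqrt(D)) / (2a) = (-0.675 +/- 0.89868) / (-0.176).
  z_1 = (-0.675 + 0.89868) / (-0.176) = -1.2709,   |z_1| = 1.2709.
  z_2 = (-0.675 - 0.89868) / (-0.176) = 8.9414,   |z_2| = 8.9414.
Moduli of all roots: 1.2709, 8.9414.
All moduli strictly greater than 1? Yes.
Verdict: Invertible.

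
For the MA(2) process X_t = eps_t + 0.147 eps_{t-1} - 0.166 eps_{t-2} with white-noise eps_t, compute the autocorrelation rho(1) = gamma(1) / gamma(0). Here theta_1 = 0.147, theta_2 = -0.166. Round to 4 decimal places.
\rho(1) = 0.1169

For an MA(q) process with theta_0 = 1, the autocovariance is
  gamma(k) = sigma^2 * sum_{i=0..q-k} theta_i * theta_{i+k},
and rho(k) = gamma(k) / gamma(0). Sigma^2 cancels.
  numerator   = (1)*(0.147) + (0.147)*(-0.166) = 0.122598.
  denominator = (1)^2 + (0.147)^2 + (-0.166)^2 = 1.049165.
  rho(1) = 0.122598 / 1.049165 = 0.1169.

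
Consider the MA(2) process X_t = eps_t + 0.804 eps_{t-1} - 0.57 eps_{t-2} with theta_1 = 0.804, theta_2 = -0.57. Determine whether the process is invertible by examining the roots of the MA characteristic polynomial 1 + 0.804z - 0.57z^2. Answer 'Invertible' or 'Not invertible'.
\text{Not invertible}

The MA(q) characteristic polynomial is P(z) = 1 + 0.804z - 0.57z^2.
Invertibility requires all roots to lie outside the unit circle, i.e. |z| > 1 for every root.
Set 1 + (0.804) z + (-0.57) z^2 = 0, i.e. a z^2 + b z + c = 0 with a = -0.57, b = 0.804, c = 1.
Discriminant D = b^2 - 4ac = (0.804)^2 - 4*(-0.57)*1 = 0.646416 - (-2.28) = 2.926416.
D >= 0, so the roots are real: z = (-b +/- sqrt(D)) / (2a) = (-0.804 +/- 1.710677) / (-1.14).
  z_1 = (-0.804 + 1.710677) / (-1.14) = -0.7953,   |z_1| = 0.7953.
  z_2 = (-0.804 - 1.710677) / (-1.14) = 2.2059,   |z_2| = 2.2059.
Moduli of all roots: 0.7953, 2.2059.
All moduli strictly greater than 1? No.
Verdict: Not invertible.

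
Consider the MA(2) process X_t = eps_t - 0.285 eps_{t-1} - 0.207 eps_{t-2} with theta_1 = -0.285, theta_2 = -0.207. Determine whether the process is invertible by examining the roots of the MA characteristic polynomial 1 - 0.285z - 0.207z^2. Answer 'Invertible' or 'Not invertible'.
\text{Invertible}

The MA(q) characteristic polynomial is P(z) = 1 - 0.285z - 0.207z^2.
Invertibility requires all roots to lie outside the unit circle, i.e. |z| > 1 for every root.
Set 1 + (-0.285) z + (-0.207) z^2 = 0, i.e. a z^2 + b z + c = 0 with a = -0.207, b = -0.285, c = 1.
Discriminant D = b^2 - 4ac = (-0.285)^2 - 4*(-0.207)*1 = 0.081225 - (-0.828) = 0.909225.
D >= 0, so the roots are real: z = (-b +/- sqrt(D)) / (2a) = (0.285 +/- 0.953533) / (-0.414).
  z_1 = (0.285 + 0.953533) / (-0.414) = -2.9916,   |z_1| = 2.9916.
  z_2 = (0.285 - 0.953533) / (-0.414) = 1.6148,   |z_2| = 1.6148.
Moduli of all roots: 2.9916, 1.6148.
All moduli strictly greater than 1? Yes.
Verdict: Invertible.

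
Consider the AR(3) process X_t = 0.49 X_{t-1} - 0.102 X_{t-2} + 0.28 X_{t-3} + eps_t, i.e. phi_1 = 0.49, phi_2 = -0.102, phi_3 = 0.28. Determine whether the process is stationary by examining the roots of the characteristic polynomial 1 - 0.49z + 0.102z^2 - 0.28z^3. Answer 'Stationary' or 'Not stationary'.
\text{Stationary}

The AR(p) characteristic polynomial is P(z) = 1 - 0.49z + 0.102z^2 - 0.28z^3.
Stationarity requires all roots to lie outside the unit circle, i.e. |z| > 1 for every root.
Degree 3: look for a simple real root z0 first, then factor out (1 - z/z0) and solve the remaining quadratic.
Testing z0 = 1.25: P(1.25) = 1 + (-0.49)(1.25) + (0.102)(1.25)^2 + (-0.28)(1.25)^3
  = 1 + (-0.6125) + (0.159375) + (-0.546875) = 0.  So z_0 = 1.25 is a root, |z_0| = 1.25.
Divide out the factor (1 - 0.8 z) = (1 - z/z0) (since 1/z0 = 0.8):
  P(z) = (1 - 0.8 z)(1 + (0.31) z + (0.35) z^2)
  [check: z-coef 0.31 - (0.8) = -0.49; z^2-coef 0.35 - (0.8)(0.31) = 0.102; z^3-coef -(0.8)(0.35) = -0.28.]
Remaining roots from the quadratic factor 1 + (0.31) z + (0.35) z^2:
  Set 1 + (0.31) z + (0.35) z^2 = 0, i.e. a z^2 + b z + c = 0 with a = 0.35, b = 0.31, c = 1.
  Discriminant D = b^2 - 4ac = (0.31)^2 - 4*(0.35)*1 = 0.0961 - (1.4) = -1.3039.
  D < 0, so the roots are the complex-conjugate pair z = (-b +/- i sqrt(-D)) / (2a) = -0.4429 +/- 1.6313i.
  For a conjugate pair |z|^2 = z * conj(z) = (product of roots) = c/a = 1/(0.35) = 2.857143, so |z| = sqrt(2.857143) = 1.6903 for both roots.
Moduli of all roots: 1.2500, 1.6903, 1.6903.
All moduli strictly greater than 1? Yes.
Verdict: Stationary.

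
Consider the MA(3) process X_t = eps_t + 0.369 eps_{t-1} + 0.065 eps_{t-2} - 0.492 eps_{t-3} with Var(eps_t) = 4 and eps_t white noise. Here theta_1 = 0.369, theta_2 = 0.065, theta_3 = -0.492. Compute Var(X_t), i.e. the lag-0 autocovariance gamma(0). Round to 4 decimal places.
\gamma(0) = 5.5298

For an MA(q) process X_t = eps_t + sum_i theta_i eps_{t-i} with
Var(eps_t) = sigma^2, the variance is
  gamma(0) = sigma^2 * (1 + sum_i theta_i^2).
  sum_i theta_i^2 = (0.369)^2 + (0.065)^2 + (-0.492)^2 = 0.136161 + 0.004225 + 0.242064 = 0.38245.
  gamma(0) = 4 * (1 + 0.38245) = 4 * 1.38245 = 5.5298.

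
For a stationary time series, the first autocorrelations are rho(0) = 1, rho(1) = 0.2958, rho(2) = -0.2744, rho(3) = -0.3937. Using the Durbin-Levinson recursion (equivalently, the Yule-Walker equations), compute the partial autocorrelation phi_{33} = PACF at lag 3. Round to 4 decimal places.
\phi_{33} = -0.2120

The PACF at lag k is phi_{kk}, the last component of the solution
to the Yule-Walker system G_k phi = r_k where
  (G_k)_{ij} = rho(|i - j|), (r_k)_i = rho(i), i,j = 1..k.
Equivalently, Durbin-Levinson gives phi_{kk} iteratively:
  phi_{11} = rho(1)
  phi_{kk} = [rho(k) - sum_{j=1..k-1} phi_{k-1,j} rho(k-j)]
            / [1 - sum_{j=1..k-1} phi_{k-1,j} rho(j)],
  phi_{k,j} = phi_{k-1,j} - phi_{kk} phi_{k-1,k-j},  j = 1..k-1.
Step k = 1:
  phi_11 = rho(1) = 0.2958.
Step k = 2:
  phi_22 = [rho(2) - phi_11 rho(1)] / [1 - phi_11 rho(1)] = [-0.2744 - (0.2958)(0.2958)] / [1 - (0.2958)(0.2958)]
         = -0.36189764 / 0.91250236 = -0.396599.
  Update: phi_21 = phi_11 - phi_22 phi_11 = 0.2958 - (-0.396599)(0.2958) = 0.413114.
Step k = 3:
  phi_33 = [rho(3) - phi_21 rho(2) - phi_22 rho(1)] / [1 - phi_21 rho(1) - phi_22 rho(2)]
    numerator   = -0.3937 - (0.413114)(-0.2744) - (-0.396599)(0.2958) = -0.16302749
    denominator = 1 - (0.413114)(0.2958) - (-0.396599)(-0.2744) = 0.76897407
  phi_33 = -0.16302749 / 0.76897407 = -0.212.
Therefore phi_{33} = -0.2120.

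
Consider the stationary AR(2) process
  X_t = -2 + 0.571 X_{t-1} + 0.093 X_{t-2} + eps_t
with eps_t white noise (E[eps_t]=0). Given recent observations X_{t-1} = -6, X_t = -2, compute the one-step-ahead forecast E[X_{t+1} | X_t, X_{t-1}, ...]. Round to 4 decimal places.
E[X_{t+1} \mid \mathcal F_t] = -3.7000

For an AR(p) model X_t = c + sum_i phi_i X_{t-i} + eps_t, the
one-step-ahead conditional mean is
  E[X_{t+1} | X_t, ...] = c + sum_i phi_i X_{t+1-i}.
Substitute known values:
  E[X_{t+1} | ...] = -2 + (0.571) * (-2) + (0.093) * (-6)
                   = -3.7000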